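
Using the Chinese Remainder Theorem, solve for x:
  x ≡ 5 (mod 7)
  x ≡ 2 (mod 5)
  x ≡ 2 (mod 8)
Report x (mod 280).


Moduli 7, 5, 8 are pairwise coprime; by CRT there is a unique solution modulo M = 7 · 5 · 8 = 280.
Solve pairwise, accumulating the modulus:
  Start with x ≡ 5 (mod 7).
  Combine with x ≡ 2 (mod 5): since gcd(7, 5) = 1, we get a unique residue mod 35.
    Write x = 5 + 7·t and substitute into x ≡ 2 (mod 5): 7·t ≡ 2 − 5 = -3 (mod 5).
    Reduce coefficients mod 5: 2·t ≡ 2 (mod 5).
    The inverse of 2 mod 5 is 3 (since 2·3 = 6 = 1·5 + 1), so t ≡ 3·2 = 6 ≡ 1 (mod 5).
    Then x = 5 + 7·1 = 12, valid modulo lcm(7, 5) = 35: x ≡ 12 (mod 35).
  Combine with x ≡ 2 (mod 8): since gcd(35, 8) = 1, we get a unique residue mod 280.
    Write x = 12 + 35·t and substitute into x ≡ 2 (mod 8): 35·t ≡ 2 − 12 = -10 (mod 8).
    Reduce coefficients mod 8: 3·t ≡ 6 (mod 8).
    The inverse of 3 mod 8 is 3 (since 3·3 = 9 = 1·8 + 1), so t ≡ 3·6 = 18 ≡ 2 (mod 8).
    Then x = 12 + 35·2 = 82, valid modulo lcm(35, 8) = 280: x ≡ 82 (mod 280).
Verify: 82 mod 7 = 5 ✓, 82 mod 5 = 2 ✓, 82 mod 8 = 2 ✓.

x ≡ 82 (mod 280).


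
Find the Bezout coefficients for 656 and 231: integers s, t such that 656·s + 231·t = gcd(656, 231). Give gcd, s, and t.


Euclidean algorithm on (656, 231) — divide until remainder is 0:
  656 = 2 · 231 + 194
  231 = 1 · 194 + 37
  194 = 5 · 37 + 9
  37 = 4 · 9 + 1
  9 = 9 · 1 + 0
gcd(656, 231) = 1.
Track Bezout coefficients alongside the remainders: start with r₀ = 656 = a·1 + b·0 (s = 1, t = 0) and r₁ = 231 = a·0 + b·1 (s = 0, t = 1); each new remainder r_{k+1} = r_{k-1} − q_k·r_k inherits s_{k+1} = s_{k-1} − q_k·s_k, t_{k+1} = t_{k-1} − q_k·t_k, so r_k = a·s_k + b·t_k at every step:
  q = 2: r = 194, s = 1 − 2·0 = 1, t = 0 − 2·1 = -2  (check: 656·1 + 231·(-2) = 194)
  q = 1: r = 37, s = 0 − 1·1 = -1, t = 1 − 1·(-2) = 3  (check: 656·(-1) + 231·3 = 37)
  q = 5: r = 9, s = 1 − 5·(-1) = 6, t = -2 − 5·3 = -17  (check: 656·6 + 231·(-17) = 9)
  q = 4: r = 1, s = -1 − 4·6 = -25, t = 3 − 4·(-17) = 71  (check: 656·(-25) + 231·71 = 1)
The row with r = 1 (the gcd) gives the Bezout coefficients s = -25, t = 71.
Result: 656 · (-25) + 231 · (71) = 1.

gcd(656, 231) = 1; s = -25, t = 71 (check: 656·(-25) + 231·71 = 1).


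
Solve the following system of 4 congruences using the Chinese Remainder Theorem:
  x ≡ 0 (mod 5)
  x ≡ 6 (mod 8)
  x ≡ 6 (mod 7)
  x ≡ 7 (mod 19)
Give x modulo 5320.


Product of moduli M = 5 · 8 · 7 · 19 = 5320.
Merge one congruence at a time:
  Start: x ≡ 0 (mod 5).
  Combine with x ≡ 6 (mod 8); new modulus lcm = 40.
    Write x = 0 + 5·t and substitute into x ≡ 6 (mod 8): 5·t ≡ 6 − 0 = 6 (mod 8).
    The inverse of 5 mod 8 is 5 (since 5·5 = 25 = 3·8 + 1), so t ≡ 5·6 = 30 ≡ 6 (mod 8).
    Then x = 0 + 5·6 = 30, valid modulo lcm(5, 8) = 40: x ≡ 30 (mod 40).
  Combine with x ≡ 6 (mod 7); new modulus lcm = 280.
    Write x = 30 + 40·t and substitute into x ≡ 6 (mod 7): 40·t ≡ 6 − 30 = -24 (mod 7).
    Reduce coefficients mod 7: 5·t ≡ 4 (mod 7).
    The inverse of 5 mod 7 is 3 (since 5·3 = 15 = 2·7 + 1), so t ≡ 3·4 = 12 ≡ 5 (mod 7).
    Then x = 30 + 40·5 = 230, valid modulo lcm(40, 7) = 280: x ≡ 230 (mod 280).
  Combine with x ≡ 7 (mod 19); new modulus lcm = 5320.
    Write x = 230 + 280·t and substitute into x ≡ 7 (mod 19): 280·t ≡ 7 − 230 = -223 (mod 19).
    Reduce coefficients mod 19: 14·t ≡ 5 (mod 19).
    The inverse of 14 mod 19 is 15 (since 14·15 = 210 = 11·19 + 1), so t ≡ 15·5 = 75 ≡ 18 (mod 19).
    Then x = 230 + 280·18 = 5270, valid modulo lcm(280, 19) = 5320: x ≡ 5270 (mod 5320).
Verify against each original: 5270 mod 5 = 0, 5270 mod 8 = 6, 5270 mod 7 = 6, 5270 mod 19 = 7.

x ≡ 5270 (mod 5320).


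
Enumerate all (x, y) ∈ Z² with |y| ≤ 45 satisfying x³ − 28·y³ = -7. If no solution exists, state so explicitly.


The equation is x³ - 28y³ = -7. For fixed y, x³ = 28·y³ − 7, so a solution requires the RHS to be a perfect cube.
Strategy: iterate y from -45 to 45, compute RHS = 28·y³ − 7, and check whether it is a (positive or negative) perfect cube.
Check small values of y:
  y = 0: RHS = -7 is not a perfect cube.
  y = 1: RHS = 21 is not a perfect cube.
  y = -1: RHS = -35 is not a perfect cube.
  y = 2: RHS = 217 is not a perfect cube.
  y = -2: RHS = -231 is not a perfect cube.
  y = 3: RHS = 749 is not a perfect cube.
  y = -3: RHS = -763 is not a perfect cube.
Continuing the search up to |y| = 45 finds no solutions either.
No (x, y) in the scanned range satisfies the equation.

No integer solutions with |y| ≤ 45.


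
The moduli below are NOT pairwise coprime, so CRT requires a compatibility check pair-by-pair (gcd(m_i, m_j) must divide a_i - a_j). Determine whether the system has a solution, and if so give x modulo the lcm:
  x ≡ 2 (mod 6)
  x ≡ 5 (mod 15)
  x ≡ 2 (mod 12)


Moduli 6, 15, 12 are not pairwise coprime, so CRT works modulo lcm(m_i) when all pairwise compatibility conditions hold.
Pairwise compatibility: gcd(m_i, m_j) must divide a_i - a_j for every pair.
Merge one congruence at a time:
  Start: x ≡ 2 (mod 6).
  Combine with x ≡ 5 (mod 15): gcd(6, 15) = 3; 5 - 2 = 3, which IS divisible by 3, so compatible.
    Write x = 2 + 6·t and substitute into x ≡ 5 (mod 15): 6·t ≡ 5 − 2 = 3 (mod 15).
    Divide the congruence (and modulus) by g = 3: 2·t ≡ 1 (mod 5).
    The inverse of 2 mod 5 is 3 (since 2·3 = 6 = 1·5 + 1), so t ≡ 3·1 = 3 ≡ 3 (mod 5).
    Then x = 2 + 6·3 = 20, valid modulo lcm(6, 15) = 30: x ≡ 20 (mod 30).
  Combine with x ≡ 2 (mod 12): gcd(30, 12) = 6; 2 - 20 = -18, which IS divisible by 6, so compatible.
    Write x = 20 + 30·t and substitute into x ≡ 2 (mod 12): 30·t ≡ 2 − 20 = -18 (mod 12).
    Divide the congruence (and modulus) by g = 6: 5·t ≡ -3 (mod 2).
    Reduce coefficients mod 2: 1·t ≡ 1 (mod 2).
    So t ≡ 1 (mod 2).
    Then x = 20 + 30·1 = 50, valid modulo lcm(30, 12) = 60: x ≡ 50 (mod 60).
Verify: 50 mod 6 = 2, 50 mod 15 = 5, 50 mod 12 = 2.

x ≡ 50 (mod 60).


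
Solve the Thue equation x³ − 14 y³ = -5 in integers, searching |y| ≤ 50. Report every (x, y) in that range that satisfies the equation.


The equation is x³ - 14y³ = -5. For fixed y, x³ = 14·y³ − 5, so a solution requires the RHS to be a perfect cube.
Strategy: iterate y from -50 to 50, compute RHS = 14·y³ − 5, and check whether it is a (positive or negative) perfect cube.
Check small values of y:
  y = 0: RHS = -5 is not a perfect cube.
  y = 1: RHS = 9 is not a perfect cube.
  y = -1: RHS = -19 is not a perfect cube.
  y = 2: RHS = 107 is not a perfect cube.
  y = -2: RHS = -117 is not a perfect cube.
  y = 3: RHS = 373 is not a perfect cube.
  y = -3: RHS = -383 is not a perfect cube.
Continuing the search up to |y| = 50 finds no solutions either.
No (x, y) in the scanned range satisfies the equation.

No integer solutions with |y| ≤ 50.


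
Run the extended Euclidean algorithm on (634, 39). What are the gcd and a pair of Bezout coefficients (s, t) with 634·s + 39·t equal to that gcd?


Euclidean algorithm on (634, 39) — divide until remainder is 0:
  634 = 16 · 39 + 10
  39 = 3 · 10 + 9
  10 = 1 · 9 + 1
  9 = 9 · 1 + 0
gcd(634, 39) = 1.
Track Bezout coefficients alongside the remainders: start with r₀ = 634 = a·1 + b·0 (s = 1, t = 0) and r₁ = 39 = a·0 + b·1 (s = 0, t = 1); each new remainder r_{k+1} = r_{k-1} − q_k·r_k inherits s_{k+1} = s_{k-1} − q_k·s_k, t_{k+1} = t_{k-1} − q_k·t_k, so r_k = a·s_k + b·t_k at every step:
  q = 16: r = 10, s = 1 − 16·0 = 1, t = 0 − 16·1 = -16  (check: 634·1 + 39·(-16) = 10)
  q = 3: r = 9, s = 0 − 3·1 = -3, t = 1 − 3·(-16) = 49  (check: 634·(-3) + 39·49 = 9)
  q = 1: r = 1, s = 1 − 1·(-3) = 4, t = -16 − 1·49 = -65  (check: 634·4 + 39·(-65) = 1)
The row with r = 1 (the gcd) gives the Bezout coefficients s = 4, t = -65.
Result: 634 · (4) + 39 · (-65) = 1.

gcd(634, 39) = 1; s = 4, t = -65 (check: 634·4 + 39·(-65) = 1).


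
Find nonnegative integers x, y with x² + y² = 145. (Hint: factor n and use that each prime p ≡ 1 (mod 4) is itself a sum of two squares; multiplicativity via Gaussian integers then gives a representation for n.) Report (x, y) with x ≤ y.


Step 1: Factor n = 145 = 5 · 29.
Step 2: Check the mod-4 condition on each prime factor: 5 ≡ 1 (mod 4), exponent 1; 29 ≡ 1 (mod 4), exponent 1.
All primes ≡ 3 (mod 4) appear to even exponent (or don't appear), so by the two-squares theorem n IS expressible as a sum of two squares.
Step 3: Build a representation. Here n = 5 · 29 is a product of primes ≡ 1 (mod 4). Each prime p ≡ 1 (mod 4) is itself a sum of two squares; find a² by testing p − a² for a perfect square:
  5: 5 − 1² = 4 = 2² ⇒ 5 = 1² + 2².
  29: 29 − 1² = 28, 29 − 2² = 25 = 5² ⇒ 29 = 2² + 5².
  Combine using the Brahmagupta–Fibonacci identity (a² + b²)(c² + d²) = (ac − bd)² + (ad + bc)² = (ac + bd)² + (ad − bc)²:
  5 · 29 = 145: from (1² + 2²)(2² + 5²), take (1·2 − 2·5, 1·5 + 2·2) = (2 − 10, 5 + 4) = (-8, 9); dropping signs (only squares matter) gives (8, 9); check 8² + 9² = 64 + 81 = 145 ✓.
Step 4: Order so x ≤ y and verify: 8² + 9² = 64 + 81 = 145 = n. ✓

n = 145 = 8² + 9² (one valid representation with x ≤ y).


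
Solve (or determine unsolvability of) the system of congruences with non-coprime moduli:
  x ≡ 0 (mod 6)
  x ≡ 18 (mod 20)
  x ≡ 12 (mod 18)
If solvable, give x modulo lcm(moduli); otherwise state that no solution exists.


Moduli 6, 20, 18 are not pairwise coprime, so CRT works modulo lcm(m_i) when all pairwise compatibility conditions hold.
Pairwise compatibility: gcd(m_i, m_j) must divide a_i - a_j for every pair.
Merge one congruence at a time:
  Start: x ≡ 0 (mod 6).
  Combine with x ≡ 18 (mod 20): gcd(6, 20) = 2; 18 - 0 = 18, which IS divisible by 2, so compatible.
    Write x = 0 + 6·t and substitute into x ≡ 18 (mod 20): 6·t ≡ 18 − 0 = 18 (mod 20).
    Divide the congruence (and modulus) by g = 2: 3·t ≡ 9 (mod 10).
    The inverse of 3 mod 10 is 7 (since 3·7 = 21 = 2·10 + 1), so t ≡ 7·9 = 63 ≡ 3 (mod 10).
    Then x = 0 + 6·3 = 18, valid modulo lcm(6, 20) = 60: x ≡ 18 (mod 60).
  Combine with x ≡ 12 (mod 18): gcd(60, 18) = 6; 12 - 18 = -6, which IS divisible by 6, so compatible.
    Write x = 18 + 60·t and substitute into x ≡ 12 (mod 18): 60·t ≡ 12 − 18 = -6 (mod 18).
    Divide the congruence (and modulus) by g = 6: 10·t ≡ -1 (mod 3).
    Reduce coefficients mod 3: 1·t ≡ 2 (mod 3).
    So t ≡ 2 (mod 3).
    Then x = 18 + 60·2 = 138, valid modulo lcm(60, 18) = 180: x ≡ 138 (mod 180).
Verify: 138 mod 6 = 0, 138 mod 20 = 18, 138 mod 18 = 12.

x ≡ 138 (mod 180).


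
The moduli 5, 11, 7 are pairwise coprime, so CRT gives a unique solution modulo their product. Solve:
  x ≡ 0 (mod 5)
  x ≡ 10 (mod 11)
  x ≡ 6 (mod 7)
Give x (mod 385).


Moduli 5, 11, 7 are pairwise coprime; by CRT there is a unique solution modulo M = 5 · 11 · 7 = 385.
Solve pairwise, accumulating the modulus:
  Start with x ≡ 0 (mod 5).
  Combine with x ≡ 10 (mod 11): since gcd(5, 11) = 1, we get a unique residue mod 55.
    Write x = 0 + 5·t and substitute into x ≡ 10 (mod 11): 5·t ≡ 10 − 0 = 10 (mod 11).
    The inverse of 5 mod 11 is 9 (since 5·9 = 45 = 4·11 + 1), so t ≡ 9·10 = 90 ≡ 2 (mod 11).
    Then x = 0 + 5·2 = 10, valid modulo lcm(5, 11) = 55: x ≡ 10 (mod 55).
  Combine with x ≡ 6 (mod 7): since gcd(55, 7) = 1, we get a unique residue mod 385.
    Write x = 10 + 55·t and substitute into x ≡ 6 (mod 7): 55·t ≡ 6 − 10 = -4 (mod 7).
    Reduce coefficients mod 7: 6·t ≡ 3 (mod 7).
    The inverse of 6 mod 7 is 6 (since 6·6 = 36 = 5·7 + 1), so t ≡ 6·3 = 18 ≡ 4 (mod 7).
    Then x = 10 + 55·4 = 230, valid modulo lcm(55, 7) = 385: x ≡ 230 (mod 385).
Verify: 230 mod 5 = 0 ✓, 230 mod 11 = 10 ✓, 230 mod 7 = 6 ✓.

x ≡ 230 (mod 385).


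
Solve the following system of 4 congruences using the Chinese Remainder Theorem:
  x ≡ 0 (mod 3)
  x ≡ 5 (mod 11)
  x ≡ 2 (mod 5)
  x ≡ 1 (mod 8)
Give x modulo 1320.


Product of moduli M = 3 · 11 · 5 · 8 = 1320.
Merge one congruence at a time:
  Start: x ≡ 0 (mod 3).
  Combine with x ≡ 5 (mod 11); new modulus lcm = 33.
    Write x = 0 + 3·t and substitute into x ≡ 5 (mod 11): 3·t ≡ 5 − 0 = 5 (mod 11).
    The inverse of 3 mod 11 is 4 (since 3·4 = 12 = 1·11 + 1), so t ≡ 4·5 = 20 ≡ 9 (mod 11).
    Then x = 0 + 3·9 = 27, valid modulo lcm(3, 11) = 33: x ≡ 27 (mod 33).
  Combine with x ≡ 2 (mod 5); new modulus lcm = 165.
    Write x = 27 + 33·t and substitute into x ≡ 2 (mod 5): 33·t ≡ 2 − 27 = -25 (mod 5).
    Reduce coefficients mod 5: 3·t ≡ 0 (mod 5).
    The inverse of 3 mod 5 is 2 (since 3·2 = 6 = 1·5 + 1), so t ≡ 2·0 = 0 ≡ 0 (mod 5).
    Then x = 27 + 33·0 = 27, valid modulo lcm(33, 5) = 165: x ≡ 27 (mod 165).
  Combine with x ≡ 1 (mod 8); new modulus lcm = 1320.
    Write x = 27 + 165·t and substitute into x ≡ 1 (mod 8): 165·t ≡ 1 − 27 = -26 (mod 8).
    Reduce coefficients mod 8: 5·t ≡ 6 (mod 8).
    The inverse of 5 mod 8 is 5 (since 5·5 = 25 = 3·8 + 1), so t ≡ 5·6 = 30 ≡ 6 (mod 8).
    Then x = 27 + 165·6 = 1017, valid modulo lcm(165, 8) = 1320: x ≡ 1017 (mod 1320).
Verify against each original: 1017 mod 3 = 0, 1017 mod 11 = 5, 1017 mod 5 = 2, 1017 mod 8 = 1.

x ≡ 1017 (mod 1320).


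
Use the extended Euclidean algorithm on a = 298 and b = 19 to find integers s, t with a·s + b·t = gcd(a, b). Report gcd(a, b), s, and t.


Euclidean algorithm on (298, 19) — divide until remainder is 0:
  298 = 15 · 19 + 13
  19 = 1 · 13 + 6
  13 = 2 · 6 + 1
  6 = 6 · 1 + 0
gcd(298, 19) = 1.
Track Bezout coefficients alongside the remainders: start with r₀ = 298 = a·1 + b·0 (s = 1, t = 0) and r₁ = 19 = a·0 + b·1 (s = 0, t = 1); each new remainder r_{k+1} = r_{k-1} − q_k·r_k inherits s_{k+1} = s_{k-1} − q_k·s_k, t_{k+1} = t_{k-1} − q_k·t_k, so r_k = a·s_k + b·t_k at every step:
  q = 15: r = 13, s = 1 − 15·0 = 1, t = 0 − 15·1 = -15  (check: 298·1 + 19·(-15) = 13)
  q = 1: r = 6, s = 0 − 1·1 = -1, t = 1 − 1·(-15) = 16  (check: 298·(-1) + 19·16 = 6)
  q = 2: r = 1, s = 1 − 2·(-1) = 3, t = -15 − 2·16 = -47  (check: 298·3 + 19·(-47) = 1)
The row with r = 1 (the gcd) gives the Bezout coefficients s = 3, t = -47.
Result: 298 · (3) + 19 · (-47) = 1.

gcd(298, 19) = 1; s = 3, t = -47 (check: 298·3 + 19·(-47) = 1).


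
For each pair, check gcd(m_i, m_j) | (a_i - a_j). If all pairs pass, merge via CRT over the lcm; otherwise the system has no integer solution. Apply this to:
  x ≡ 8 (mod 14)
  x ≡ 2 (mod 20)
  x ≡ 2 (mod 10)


Moduli 14, 20, 10 are not pairwise coprime, so CRT works modulo lcm(m_i) when all pairwise compatibility conditions hold.
Pairwise compatibility: gcd(m_i, m_j) must divide a_i - a_j for every pair.
Merge one congruence at a time:
  Start: x ≡ 8 (mod 14).
  Combine with x ≡ 2 (mod 20): gcd(14, 20) = 2; 2 - 8 = -6, which IS divisible by 2, so compatible.
    Write x = 8 + 14·t and substitute into x ≡ 2 (mod 20): 14·t ≡ 2 − 8 = -6 (mod 20).
    Divide the congruence (and modulus) by g = 2: 7·t ≡ -3 (mod 10).
    Reduce coefficients mod 10: 7·t ≡ 7 (mod 10).
    The inverse of 7 mod 10 is 3 (since 7·3 = 21 = 2·10 + 1), so t ≡ 3·7 = 21 ≡ 1 (mod 10).
    Then x = 8 + 14·1 = 22, valid modulo lcm(14, 20) = 140: x ≡ 22 (mod 140).
  Combine with x ≡ 2 (mod 10): gcd(140, 10) = 10; 2 - 22 = -20, which IS divisible by 10, so compatible.
    Write x = 22 + 140·t and substitute into x ≡ 2 (mod 10): 140·t ≡ 2 − 22 = -20 (mod 10).
    Divide the congruence (and modulus) by g = 10: 14·t ≡ -2 (mod 1).
    Modulo 1 every t works; take t = 0.
    Then x = 22 + 140·0 = 22, valid modulo lcm(140, 10) = 140: x ≡ 22 (mod 140).
Verify: 22 mod 14 = 8, 22 mod 20 = 2, 22 mod 10 = 2.

x ≡ 22 (mod 140).


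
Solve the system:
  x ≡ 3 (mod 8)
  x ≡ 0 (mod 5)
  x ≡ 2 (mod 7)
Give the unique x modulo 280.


Moduli 8, 5, 7 are pairwise coprime; by CRT there is a unique solution modulo M = 8 · 5 · 7 = 280.
Solve pairwise, accumulating the modulus:
  Start with x ≡ 3 (mod 8).
  Combine with x ≡ 0 (mod 5): since gcd(8, 5) = 1, we get a unique residue mod 40.
    Write x = 3 + 8·t and substitute into x ≡ 0 (mod 5): 8·t ≡ 0 − 3 = -3 (mod 5).
    Reduce coefficients mod 5: 3·t ≡ 2 (mod 5).
    The inverse of 3 mod 5 is 2 (since 3·2 = 6 = 1·5 + 1), so t ≡ 2·2 = 4 ≡ 4 (mod 5).
    Then x = 3 + 8·4 = 35, valid modulo lcm(8, 5) = 40: x ≡ 35 (mod 40).
  Combine with x ≡ 2 (mod 7): since gcd(40, 7) = 1, we get a unique residue mod 280.
    Write x = 35 + 40·t and substitute into x ≡ 2 (mod 7): 40·t ≡ 2 − 35 = -33 (mod 7).
    Reduce coefficients mod 7: 5·t ≡ 2 (mod 7).
    The inverse of 5 mod 7 is 3 (since 5·3 = 15 = 2·7 + 1), so t ≡ 3·2 = 6 ≡ 6 (mod 7).
    Then x = 35 + 40·6 = 275, valid modulo lcm(40, 7) = 280: x ≡ 275 (mod 280).
Verify: 275 mod 8 = 3 ✓, 275 mod 5 = 0 ✓, 275 mod 7 = 2 ✓.

x ≡ 275 (mod 280).


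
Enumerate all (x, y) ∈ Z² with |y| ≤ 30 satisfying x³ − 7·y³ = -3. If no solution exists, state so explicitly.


The equation is x³ - 7y³ = -3. For fixed y, x³ = 7·y³ − 3, so a solution requires the RHS to be a perfect cube.
Strategy: iterate y from -30 to 30, compute RHS = 7·y³ − 3, and check whether it is a (positive or negative) perfect cube.
Check small values of y:
  y = 0: RHS = -3 is not a perfect cube.
  y = 1: RHS = 4 is not a perfect cube.
  y = -1: RHS = -10 is not a perfect cube.
  y = 2: RHS = 53 is not a perfect cube.
  y = -2: RHS = -59 is not a perfect cube.
  y = 3: RHS = 186 is not a perfect cube.
  y = -3: RHS = -192 is not a perfect cube.
Continuing the search up to |y| = 30 finds no solutions either.
No (x, y) in the scanned range satisfies the equation.

No integer solutions with |y| ≤ 30.


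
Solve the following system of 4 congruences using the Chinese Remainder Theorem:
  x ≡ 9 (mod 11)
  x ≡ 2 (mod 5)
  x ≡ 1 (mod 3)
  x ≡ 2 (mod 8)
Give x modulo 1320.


Product of moduli M = 11 · 5 · 3 · 8 = 1320.
Merge one congruence at a time:
  Start: x ≡ 9 (mod 11).
  Combine with x ≡ 2 (mod 5); new modulus lcm = 55.
    Write x = 9 + 11·t and substitute into x ≡ 2 (mod 5): 11·t ≡ 2 − 9 = -7 (mod 5).
    Reduce coefficients mod 5: 1·t ≡ 3 (mod 5).
    So t ≡ 3 (mod 5).
    Then x = 9 + 11·3 = 42, valid modulo lcm(11, 5) = 55: x ≡ 42 (mod 55).
  Combine with x ≡ 1 (mod 3); new modulus lcm = 165.
    Write x = 42 + 55·t and substitute into x ≡ 1 (mod 3): 55·t ≡ 1 − 42 = -41 (mod 3).
    Reduce coefficients mod 3: 1·t ≡ 1 (mod 3).
    So t ≡ 1 (mod 3).
    Then x = 42 + 55·1 = 97, valid modulo lcm(55, 3) = 165: x ≡ 97 (mod 165).
  Combine with x ≡ 2 (mod 8); new modulus lcm = 1320.
    Write x = 97 + 165·t and substitute into x ≡ 2 (mod 8): 165·t ≡ 2 − 97 = -95 (mod 8).
    Reduce coefficients mod 8: 5·t ≡ 1 (mod 8).
    The inverse of 5 mod 8 is 5 (since 5·5 = 25 = 3·8 + 1), so t ≡ 5·1 = 5 ≡ 5 (mod 8).
    Then x = 97 + 165·5 = 922, valid modulo lcm(165, 8) = 1320: x ≡ 922 (mod 1320).
Verify against each original: 922 mod 11 = 9, 922 mod 5 = 2, 922 mod 3 = 1, 922 mod 8 = 2.

x ≡ 922 (mod 1320).


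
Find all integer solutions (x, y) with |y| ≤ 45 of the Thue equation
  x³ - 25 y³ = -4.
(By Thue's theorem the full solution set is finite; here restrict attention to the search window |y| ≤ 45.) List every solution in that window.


The equation is x³ - 25y³ = -4. For fixed y, x³ = 25·y³ − 4, so a solution requires the RHS to be a perfect cube.
Strategy: iterate y from -45 to 45, compute RHS = 25·y³ − 4, and check whether it is a (positive or negative) perfect cube.
Check small values of y:
  y = 0: RHS = -4 is not a perfect cube.
  y = 1: RHS = 21 is not a perfect cube.
  y = -1: RHS = -29 is not a perfect cube.
  y = 2: RHS = 196 is not a perfect cube.
  y = -2: RHS = -204 is not a perfect cube.
  y = 3: RHS = 671 is not a perfect cube.
  y = -3: RHS = -679 is not a perfect cube.
Continuing the search up to |y| = 45 finds no solutions either.
No (x, y) in the scanned range satisfies the equation.

No integer solutions with |y| ≤ 45.


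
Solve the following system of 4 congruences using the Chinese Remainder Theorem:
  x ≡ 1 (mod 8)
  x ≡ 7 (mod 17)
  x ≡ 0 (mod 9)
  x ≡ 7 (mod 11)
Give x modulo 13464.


Product of moduli M = 8 · 17 · 9 · 11 = 13464.
Merge one congruence at a time:
  Start: x ≡ 1 (mod 8).
  Combine with x ≡ 7 (mod 17); new modulus lcm = 136.
    Write x = 1 + 8·t and substitute into x ≡ 7 (mod 17): 8·t ≡ 7 − 1 = 6 (mod 17).
    The inverse of 8 mod 17 is 15 (since 8·15 = 120 = 7·17 + 1), so t ≡ 15·6 = 90 ≡ 5 (mod 17).
    Then x = 1 + 8·5 = 41, valid modulo lcm(8, 17) = 136: x ≡ 41 (mod 136).
  Combine with x ≡ 0 (mod 9); new modulus lcm = 1224.
    Write x = 41 + 136·t and substitute into x ≡ 0 (mod 9): 136·t ≡ 0 − 41 = -41 (mod 9).
    Reduce coefficients mod 9: 1·t ≡ 4 (mod 9).
    So t ≡ 4 (mod 9).
    Then x = 41 + 136·4 = 585, valid modulo lcm(136, 9) = 1224: x ≡ 585 (mod 1224).
  Combine with x ≡ 7 (mod 11); new modulus lcm = 13464.
    Write x = 585 + 1224·t and substitute into x ≡ 7 (mod 11): 1224·t ≡ 7 − 585 = -578 (mod 11).
    Reduce coefficients mod 11: 3·t ≡ 5 (mod 11).
    The inverse of 3 mod 11 is 4 (since 3·4 = 12 = 1·11 + 1), so t ≡ 4·5 = 20 ≡ 9 (mod 11).
    Then x = 585 + 1224·9 = 11601, valid modulo lcm(1224, 11) = 13464: x ≡ 11601 (mod 13464).
Verify against each original: 11601 mod 8 = 1, 11601 mod 17 = 7, 11601 mod 9 = 0, 11601 mod 11 = 7.

x ≡ 11601 (mod 13464).


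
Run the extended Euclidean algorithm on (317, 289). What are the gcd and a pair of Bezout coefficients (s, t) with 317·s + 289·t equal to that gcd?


Euclidean algorithm on (317, 289) — divide until remainder is 0:
  317 = 1 · 289 + 28
  289 = 10 · 28 + 9
  28 = 3 · 9 + 1
  9 = 9 · 1 + 0
gcd(317, 289) = 1.
Track Bezout coefficients alongside the remainders: start with r₀ = 317 = a·1 + b·0 (s = 1, t = 0) and r₁ = 289 = a·0 + b·1 (s = 0, t = 1); each new remainder r_{k+1} = r_{k-1} − q_k·r_k inherits s_{k+1} = s_{k-1} − q_k·s_k, t_{k+1} = t_{k-1} − q_k·t_k, so r_k = a·s_k + b·t_k at every step:
  q = 1: r = 28, s = 1 − 1·0 = 1, t = 0 − 1·1 = -1  (check: 317·1 + 289·(-1) = 28)
  q = 10: r = 9, s = 0 − 10·1 = -10, t = 1 − 10·(-1) = 11  (check: 317·(-10) + 289·11 = 9)
  q = 3: r = 1, s = 1 − 3·(-10) = 31, t = -1 − 3·11 = -34  (check: 317·31 + 289·(-34) = 1)
The row with r = 1 (the gcd) gives the Bezout coefficients s = 31, t = -34.
Result: 317 · (31) + 289 · (-34) = 1.

gcd(317, 289) = 1; s = 31, t = -34 (check: 317·31 + 289·(-34) = 1).


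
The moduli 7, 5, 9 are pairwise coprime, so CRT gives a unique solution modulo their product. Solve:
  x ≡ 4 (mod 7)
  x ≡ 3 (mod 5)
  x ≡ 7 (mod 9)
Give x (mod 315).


Moduli 7, 5, 9 are pairwise coprime; by CRT there is a unique solution modulo M = 7 · 5 · 9 = 315.
Solve pairwise, accumulating the modulus:
  Start with x ≡ 4 (mod 7).
  Combine with x ≡ 3 (mod 5): since gcd(7, 5) = 1, we get a unique residue mod 35.
    Write x = 4 + 7·t and substitute into x ≡ 3 (mod 5): 7·t ≡ 3 − 4 = -1 (mod 5).
    Reduce coefficients mod 5: 2·t ≡ 4 (mod 5).
    The inverse of 2 mod 5 is 3 (since 2·3 = 6 = 1·5 + 1), so t ≡ 3·4 = 12 ≡ 2 (mod 5).
    Then x = 4 + 7·2 = 18, valid modulo lcm(7, 5) = 35: x ≡ 18 (mod 35).
  Combine with x ≡ 7 (mod 9): since gcd(35, 9) = 1, we get a unique residue mod 315.
    Write x = 18 + 35·t and substitute into x ≡ 7 (mod 9): 35·t ≡ 7 − 18 = -11 (mod 9).
    Reduce coefficients mod 9: 8·t ≡ 7 (mod 9).
    The inverse of 8 mod 9 is 8 (since 8·8 = 64 = 7·9 + 1), so t ≡ 8·7 = 56 ≡ 2 (mod 9).
    Then x = 18 + 35·2 = 88, valid modulo lcm(35, 9) = 315: x ≡ 88 (mod 315).
Verify: 88 mod 7 = 4 ✓, 88 mod 5 = 3 ✓, 88 mod 9 = 7 ✓.

x ≡ 88 (mod 315).


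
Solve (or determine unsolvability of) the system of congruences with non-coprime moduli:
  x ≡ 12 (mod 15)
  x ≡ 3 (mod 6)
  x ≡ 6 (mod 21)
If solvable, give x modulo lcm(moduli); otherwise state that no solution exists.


Moduli 15, 6, 21 are not pairwise coprime, so CRT works modulo lcm(m_i) when all pairwise compatibility conditions hold.
Pairwise compatibility: gcd(m_i, m_j) must divide a_i - a_j for every pair.
Merge one congruence at a time:
  Start: x ≡ 12 (mod 15).
  Combine with x ≡ 3 (mod 6): gcd(15, 6) = 3; 3 - 12 = -9, which IS divisible by 3, so compatible.
    Write x = 12 + 15·t and substitute into x ≡ 3 (mod 6): 15·t ≡ 3 − 12 = -9 (mod 6).
    Divide the congruence (and modulus) by g = 3: 5·t ≡ -3 (mod 2).
    Reduce coefficients mod 2: 1·t ≡ 1 (mod 2).
    So t ≡ 1 (mod 2).
    Then x = 12 + 15·1 = 27, valid modulo lcm(15, 6) = 30: x ≡ 27 (mod 30).
  Combine with x ≡ 6 (mod 21): gcd(30, 21) = 3; 6 - 27 = -21, which IS divisible by 3, so compatible.
    Write x = 27 + 30·t and substitute into x ≡ 6 (mod 21): 30·t ≡ 6 − 27 = -21 (mod 21).
    Divide the congruence (and modulus) by g = 3: 10·t ≡ -7 (mod 7).
    Reduce coefficients mod 7: 3·t ≡ 0 (mod 7).
    The inverse of 3 mod 7 is 5 (since 3·5 = 15 = 2·7 + 1), so t ≡ 5·0 = 0 ≡ 0 (mod 7).
    Then x = 27 + 30·0 = 27, valid modulo lcm(30, 21) = 210: x ≡ 27 (mod 210).
Verify: 27 mod 15 = 12, 27 mod 6 = 3, 27 mod 21 = 6.

x ≡ 27 (mod 210).


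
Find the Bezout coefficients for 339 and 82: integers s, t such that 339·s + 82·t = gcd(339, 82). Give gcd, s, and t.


Euclidean algorithm on (339, 82) — divide until remainder is 0:
  339 = 4 · 82 + 11
  82 = 7 · 11 + 5
  11 = 2 · 5 + 1
  5 = 5 · 1 + 0
gcd(339, 82) = 1.
Track Bezout coefficients alongside the remainders: start with r₀ = 339 = a·1 + b·0 (s = 1, t = 0) and r₁ = 82 = a·0 + b·1 (s = 0, t = 1); each new remainder r_{k+1} = r_{k-1} − q_k·r_k inherits s_{k+1} = s_{k-1} − q_k·s_k, t_{k+1} = t_{k-1} − q_k·t_k, so r_k = a·s_k + b·t_k at every step:
  q = 4: r = 11, s = 1 − 4·0 = 1, t = 0 − 4·1 = -4  (check: 339·1 + 82·(-4) = 11)
  q = 7: r = 5, s = 0 − 7·1 = -7, t = 1 − 7·(-4) = 29  (check: 339·(-7) + 82·29 = 5)
  q = 2: r = 1, s = 1 − 2·(-7) = 15, t = -4 − 2·29 = -62  (check: 339·15 + 82·(-62) = 1)
The row with r = 1 (the gcd) gives the Bezout coefficients s = 15, t = -62.
Result: 339 · (15) + 82 · (-62) = 1.

gcd(339, 82) = 1; s = 15, t = -62 (check: 339·15 + 82·(-62) = 1).


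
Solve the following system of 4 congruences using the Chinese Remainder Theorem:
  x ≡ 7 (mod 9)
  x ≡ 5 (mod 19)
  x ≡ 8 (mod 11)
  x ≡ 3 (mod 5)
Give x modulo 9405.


Product of moduli M = 9 · 19 · 11 · 5 = 9405.
Merge one congruence at a time:
  Start: x ≡ 7 (mod 9).
  Combine with x ≡ 5 (mod 19); new modulus lcm = 171.
    Write x = 7 + 9·t and substitute into x ≡ 5 (mod 19): 9·t ≡ 5 − 7 = -2 (mod 19).
    Reduce coefficients mod 19: 9·t ≡ 17 (mod 19).
    The inverse of 9 mod 19 is 17 (since 9·17 = 153 = 8·19 + 1), so t ≡ 17·17 = 289 ≡ 4 (mod 19).
    Then x = 7 + 9·4 = 43, valid modulo lcm(9, 19) = 171: x ≡ 43 (mod 171).
  Combine with x ≡ 8 (mod 11); new modulus lcm = 1881.
    Write x = 43 + 171·t and substitute into x ≡ 8 (mod 11): 171·t ≡ 8 − 43 = -35 (mod 11).
    Reduce coefficients mod 11: 6·t ≡ 9 (mod 11).
    The inverse of 6 mod 11 is 2 (since 6·2 = 12 = 1·11 + 1), so t ≡ 2·9 = 18 ≡ 7 (mod 11).
    Then x = 43 + 171·7 = 1240, valid modulo lcm(171, 11) = 1881: x ≡ 1240 (mod 1881).
  Combine with x ≡ 3 (mod 5); new modulus lcm = 9405.
    Write x = 1240 + 1881·t and substitute into x ≡ 3 (mod 5): 1881·t ≡ 3 − 1240 = -1237 (mod 5).
    Reduce coefficients mod 5: 1·t ≡ 3 (mod 5).
    So t ≡ 3 (mod 5).
    Then x = 1240 + 1881·3 = 6883, valid modulo lcm(1881, 5) = 9405: x ≡ 6883 (mod 9405).
Verify against each original: 6883 mod 9 = 7, 6883 mod 19 = 5, 6883 mod 11 = 8, 6883 mod 5 = 3.

x ≡ 6883 (mod 9405).


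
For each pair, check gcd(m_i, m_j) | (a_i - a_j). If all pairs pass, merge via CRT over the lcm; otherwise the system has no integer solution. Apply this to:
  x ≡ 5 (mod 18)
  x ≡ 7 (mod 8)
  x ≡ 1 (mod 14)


Moduli 18, 8, 14 are not pairwise coprime, so CRT works modulo lcm(m_i) when all pairwise compatibility conditions hold.
Pairwise compatibility: gcd(m_i, m_j) must divide a_i - a_j for every pair.
Merge one congruence at a time:
  Start: x ≡ 5 (mod 18).
  Combine with x ≡ 7 (mod 8): gcd(18, 8) = 2; 7 - 5 = 2, which IS divisible by 2, so compatible.
    Write x = 5 + 18·t and substitute into x ≡ 7 (mod 8): 18·t ≡ 7 − 5 = 2 (mod 8).
    Divide the congruence (and modulus) by g = 2: 9·t ≡ 1 (mod 4).
    Reduce coefficients mod 4: 1·t ≡ 1 (mod 4).
    So t ≡ 1 (mod 4).
    Then x = 5 + 18·1 = 23, valid modulo lcm(18, 8) = 72: x ≡ 23 (mod 72).
  Combine with x ≡ 1 (mod 14): gcd(72, 14) = 2; 1 - 23 = -22, which IS divisible by 2, so compatible.
    Write x = 23 + 72·t and substitute into x ≡ 1 (mod 14): 72·t ≡ 1 − 23 = -22 (mod 14).
    Divide the congruence (and modulus) by g = 2: 36·t ≡ -11 (mod 7).
    Reduce coefficients mod 7: 1·t ≡ 3 (mod 7).
    So t ≡ 3 (mod 7).
    Then x = 23 + 72·3 = 239, valid modulo lcm(72, 14) = 504: x ≡ 239 (mod 504).
Verify: 239 mod 18 = 5, 239 mod 8 = 7, 239 mod 14 = 1.

x ≡ 239 (mod 504).


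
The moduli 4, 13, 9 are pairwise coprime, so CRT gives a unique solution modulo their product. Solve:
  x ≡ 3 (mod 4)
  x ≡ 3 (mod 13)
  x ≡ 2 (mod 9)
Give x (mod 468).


Moduli 4, 13, 9 are pairwise coprime; by CRT there is a unique solution modulo M = 4 · 13 · 9 = 468.
Solve pairwise, accumulating the modulus:
  Start with x ≡ 3 (mod 4).
  Combine with x ≡ 3 (mod 13): since gcd(4, 13) = 1, we get a unique residue mod 52.
    Write x = 3 + 4·t and substitute into x ≡ 3 (mod 13): 4·t ≡ 3 − 3 = 0 (mod 13).
    The inverse of 4 mod 13 is 10 (since 4·10 = 40 = 3·13 + 1), so t ≡ 10·0 = 0 ≡ 0 (mod 13).
    Then x = 3 + 4·0 = 3, valid modulo lcm(4, 13) = 52: x ≡ 3 (mod 52).
  Combine with x ≡ 2 (mod 9): since gcd(52, 9) = 1, we get a unique residue mod 468.
    Write x = 3 + 52·t and substitute into x ≡ 2 (mod 9): 52·t ≡ 2 − 3 = -1 (mod 9).
    Reduce coefficients mod 9: 7·t ≡ 8 (mod 9).
    The inverse of 7 mod 9 is 4 (since 7·4 = 28 = 3·9 + 1), so t ≡ 4·8 = 32 ≡ 5 (mod 9).
    Then x = 3 + 52·5 = 263, valid modulo lcm(52, 9) = 468: x ≡ 263 (mod 468).
Verify: 263 mod 4 = 3 ✓, 263 mod 13 = 3 ✓, 263 mod 9 = 2 ✓.

x ≡ 263 (mod 468).


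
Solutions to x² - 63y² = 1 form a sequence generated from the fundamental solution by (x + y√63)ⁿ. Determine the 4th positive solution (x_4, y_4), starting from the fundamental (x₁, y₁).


Step 1: Find the fundamental solution (x₁, y₁) of x² - 63y² = 1.
  Expand √63 as a continued fraction. a₀ = ⌊√63⌋ = 7; iterate m_{k+1} = d_k·a_k − m_k, d_{k+1} = (63 − m_{k+1}²)/d_k, a_{k+1} = ⌊(a₀ + m_{k+1})/d_{k+1}⌋ (starting m₀ = 0, d₀ = 1), with convergents p_k = a_k·p_{k-1} + p_{k-2}, q_k = a_k·q_{k-1} + q_{k-2} (p₋₁ = 1, q₋₁ = 0):
  k = 0: a₀ = 7; p₀/q₀ = 7/1; p₀² − 63·q₀² = 49 − 63 = -14.
  k = 1: m = 7, d = 14, a = ⌊(7 + 7)/14⌋ = 1; p/q = (1·7 + 1)/(1·1 + 0) = 8/1; p² − 63·q² = 64 − 63 = 1.
  The first convergent with p² − 63·q² = 1 gives the fundamental solution (x₁, y₁) = (8, 1).
Step 2: Apply the recurrence (x_{n+1}, y_{n+1}) = (x₁x_n + 63y₁y_n, x₁y_n + y₁x_n) repeatedly.
  From (x_1, y_1) = (8, 1): x_2 = 8·8 + 63·1·1 = 127; y_2 = 8·1 + 1·8 = 16.
  From (x_2, y_2) = (127, 16): x_3 = 8·127 + 63·1·16 = 2024; y_3 = 8·16 + 1·127 = 255.
  From (x_3, y_3) = (2024, 255): x_4 = 8·2024 + 63·1·255 = 32257; y_4 = 8·255 + 1·2024 = 4064.
Step 3: Verify x_4² - 63·y_4² = 1040514049 - 1040514048 = 1 (should be 1). ✓

(x_1, y_1) = (8, 1); (x_4, y_4) = (32257, 4064).


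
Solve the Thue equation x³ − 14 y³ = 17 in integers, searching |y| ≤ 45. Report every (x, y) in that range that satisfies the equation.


The equation is x³ - 14y³ = 17. For fixed y, x³ = 14·y³ + 17, so a solution requires the RHS to be a perfect cube.
Strategy: iterate y from -45 to 45, compute RHS = 14·y³ + 17, and check whether it is a (positive or negative) perfect cube.
Check small values of y:
  y = 0: RHS = 17 is not a perfect cube.
  y = 1: RHS = 31 is not a perfect cube.
  y = -1: RHS = 3 is not a perfect cube.
  y = 2: RHS = 129 is not a perfect cube.
  y = -2: RHS = -95 is not a perfect cube.
  y = 3: RHS = 395 is not a perfect cube.
  y = -3: RHS = -361 is not a perfect cube.
Continuing the search up to |y| = 45 finds no solutions either.
No (x, y) in the scanned range satisfies the equation.

No integer solutions with |y| ≤ 45.


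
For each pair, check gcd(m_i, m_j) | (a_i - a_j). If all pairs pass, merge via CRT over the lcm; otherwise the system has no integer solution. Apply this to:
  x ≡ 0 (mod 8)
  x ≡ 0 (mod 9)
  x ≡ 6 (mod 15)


Moduli 8, 9, 15 are not pairwise coprime, so CRT works modulo lcm(m_i) when all pairwise compatibility conditions hold.
Pairwise compatibility: gcd(m_i, m_j) must divide a_i - a_j for every pair.
Merge one congruence at a time:
  Start: x ≡ 0 (mod 8).
  Combine with x ≡ 0 (mod 9): gcd(8, 9) = 1; 0 - 0 = 0, which IS divisible by 1, so compatible.
    Write x = 0 + 8·t and substitute into x ≡ 0 (mod 9): 8·t ≡ 0 − 0 = 0 (mod 9).
    The inverse of 8 mod 9 is 8 (since 8·8 = 64 = 7·9 + 1), so t ≡ 8·0 = 0 ≡ 0 (mod 9).
    Then x = 0 + 8·0 = 0, valid modulo lcm(8, 9) = 72: x ≡ 0 (mod 72).
  Combine with x ≡ 6 (mod 15): gcd(72, 15) = 3; 6 - 0 = 6, which IS divisible by 3, so compatible.
    Write x = 0 + 72·t and substitute into x ≡ 6 (mod 15): 72·t ≡ 6 − 0 = 6 (mod 15).
    Divide the congruence (and modulus) by g = 3: 24·t ≡ 2 (mod 5).
    Reduce coefficients mod 5: 4·t ≡ 2 (mod 5).
    The inverse of 4 mod 5 is 4 (since 4·4 = 16 = 3·5 + 1), so t ≡ 4·2 = 8 ≡ 3 (mod 5).
    Then x = 0 + 72·3 = 216, valid modulo lcm(72, 15) = 360: x ≡ 216 (mod 360).
Verify: 216 mod 8 = 0, 216 mod 9 = 0, 216 mod 15 = 6.

x ≡ 216 (mod 360).


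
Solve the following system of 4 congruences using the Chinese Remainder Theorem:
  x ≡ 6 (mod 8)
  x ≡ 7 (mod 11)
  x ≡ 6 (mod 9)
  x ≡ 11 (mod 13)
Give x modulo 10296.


Product of moduli M = 8 · 11 · 9 · 13 = 10296.
Merge one congruence at a time:
  Start: x ≡ 6 (mod 8).
  Combine with x ≡ 7 (mod 11); new modulus lcm = 88.
    Write x = 6 + 8·t and substitute into x ≡ 7 (mod 11): 8·t ≡ 7 − 6 = 1 (mod 11).
    The inverse of 8 mod 11 is 7 (since 8·7 = 56 = 5·11 + 1), so t ≡ 7·1 = 7 ≡ 7 (mod 11).
    Then x = 6 + 8·7 = 62, valid modulo lcm(8, 11) = 88: x ≡ 62 (mod 88).
  Combine with x ≡ 6 (mod 9); new modulus lcm = 792.
    Write x = 62 + 88·t and substitute into x ≡ 6 (mod 9): 88·t ≡ 6 − 62 = -56 (mod 9).
    Reduce coefficients mod 9: 7·t ≡ 7 (mod 9).
    The inverse of 7 mod 9 is 4 (since 7·4 = 28 = 3·9 + 1), so t ≡ 4·7 = 28 ≡ 1 (mod 9).
    Then x = 62 + 88·1 = 150, valid modulo lcm(88, 9) = 792: x ≡ 150 (mod 792).
  Combine with x ≡ 11 (mod 13); new modulus lcm = 10296.
    Write x = 150 + 792·t and substitute into x ≡ 11 (mod 13): 792·t ≡ 11 − 150 = -139 (mod 13).
    Reduce coefficients mod 13: 12·t ≡ 4 (mod 13).
    The inverse of 12 mod 13 is 12 (since 12·12 = 144 = 11·13 + 1), so t ≡ 12·4 = 48 ≡ 9 (mod 13).
    Then x = 150 + 792·9 = 7278, valid modulo lcm(792, 13) = 10296: x ≡ 7278 (mod 10296).
Verify against each original: 7278 mod 8 = 6, 7278 mod 11 = 7, 7278 mod 9 = 6, 7278 mod 13 = 11.

x ≡ 7278 (mod 10296).


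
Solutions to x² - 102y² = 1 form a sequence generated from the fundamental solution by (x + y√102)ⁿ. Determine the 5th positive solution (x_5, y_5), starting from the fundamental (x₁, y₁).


Step 1: Find the fundamental solution (x₁, y₁) of x² - 102y² = 1.
  Expand √102 as a continued fraction. a₀ = ⌊√102⌋ = 10; iterate m_{k+1} = d_k·a_k − m_k, d_{k+1} = (102 − m_{k+1}²)/d_k, a_{k+1} = ⌊(a₀ + m_{k+1})/d_{k+1}⌋ (starting m₀ = 0, d₀ = 1), with convergents p_k = a_k·p_{k-1} + p_{k-2}, q_k = a_k·q_{k-1} + q_{k-2} (p₋₁ = 1, q₋₁ = 0):
  k = 0: a₀ = 10; p₀/q₀ = 10/1; p₀² − 102·q₀² = 100 − 102 = -2.
  k = 1: m = 10, d = 2, a = ⌊(10 + 10)/2⌋ = 10; p/q = (10·10 + 1)/(10·1 + 0) = 101/10; p² − 102·q² = 10201 − 10200 = 1.
  The first convergent with p² − 102·q² = 1 gives the fundamental solution (x₁, y₁) = (101, 10).
Step 2: Apply the recurrence (x_{n+1}, y_{n+1}) = (x₁x_n + 102y₁y_n, x₁y_n + y₁x_n) repeatedly.
  From (x_1, y_1) = (101, 10): x_2 = 101·101 + 102·10·10 = 20401; y_2 = 101·10 + 10·101 = 2020.
  From (x_2, y_2) = (20401, 2020): x_3 = 101·20401 + 102·10·2020 = 4120901; y_3 = 101·2020 + 10·20401 = 408030.
  From (x_3, y_3) = (4120901, 408030): x_4 = 101·4120901 + 102·10·408030 = 832401601; y_4 = 101·408030 + 10·4120901 = 82420040.
  From (x_4, y_4) = (832401601, 82420040): x_5 = 101·832401601 + 102·10·82420040 = 168141002501; y_5 = 101·82420040 + 10·832401601 = 16648440050.
Step 3: Verify x_5² - 102·y_5² = 28271396722041288255001 - 28271396722041288255000 = 1 (should be 1). ✓

(x_1, y_1) = (101, 10); (x_5, y_5) = (168141002501, 16648440050).


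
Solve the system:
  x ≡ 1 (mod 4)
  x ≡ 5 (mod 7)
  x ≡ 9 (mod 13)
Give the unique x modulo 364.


Moduli 4, 7, 13 are pairwise coprime; by CRT there is a unique solution modulo M = 4 · 7 · 13 = 364.
Solve pairwise, accumulating the modulus:
  Start with x ≡ 1 (mod 4).
  Combine with x ≡ 5 (mod 7): since gcd(4, 7) = 1, we get a unique residue mod 28.
    Write x = 1 + 4·t and substitute into x ≡ 5 (mod 7): 4·t ≡ 5 − 1 = 4 (mod 7).
    The inverse of 4 mod 7 is 2 (since 4·2 = 8 = 1·7 + 1), so t ≡ 2·4 = 8 ≡ 1 (mod 7).
    Then x = 1 + 4·1 = 5, valid modulo lcm(4, 7) = 28: x ≡ 5 (mod 28).
  Combine with x ≡ 9 (mod 13): since gcd(28, 13) = 1, we get a unique residue mod 364.
    Write x = 5 + 28·t and substitute into x ≡ 9 (mod 13): 28·t ≡ 9 − 5 = 4 (mod 13).
    Reduce coefficients mod 13: 2·t ≡ 4 (mod 13).
    The inverse of 2 mod 13 is 7 (since 2·7 = 14 = 1·13 + 1), so t ≡ 7·4 = 28 ≡ 2 (mod 13).
    Then x = 5 + 28·2 = 61, valid modulo lcm(28, 13) = 364: x ≡ 61 (mod 364).
Verify: 61 mod 4 = 1 ✓, 61 mod 7 = 5 ✓, 61 mod 13 = 9 ✓.

x ≡ 61 (mod 364).


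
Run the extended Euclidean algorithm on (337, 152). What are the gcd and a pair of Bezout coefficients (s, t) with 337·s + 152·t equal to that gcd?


Euclidean algorithm on (337, 152) — divide until remainder is 0:
  337 = 2 · 152 + 33
  152 = 4 · 33 + 20
  33 = 1 · 20 + 13
  20 = 1 · 13 + 7
  13 = 1 · 7 + 6
  7 = 1 · 6 + 1
  6 = 6 · 1 + 0
gcd(337, 152) = 1.
Track Bezout coefficients alongside the remainders: start with r₀ = 337 = a·1 + b·0 (s = 1, t = 0) and r₁ = 152 = a·0 + b·1 (s = 0, t = 1); each new remainder r_{k+1} = r_{k-1} − q_k·r_k inherits s_{k+1} = s_{k-1} − q_k·s_k, t_{k+1} = t_{k-1} − q_k·t_k, so r_k = a·s_k + b·t_k at every step:
  q = 2: r = 33, s = 1 − 2·0 = 1, t = 0 − 2·1 = -2  (check: 337·1 + 152·(-2) = 33)
  q = 4: r = 20, s = 0 − 4·1 = -4, t = 1 − 4·(-2) = 9  (check: 337·(-4) + 152·9 = 20)
  q = 1: r = 13, s = 1 − 1·(-4) = 5, t = -2 − 1·9 = -11  (check: 337·5 + 152·(-11) = 13)
  q = 1: r = 7, s = -4 − 1·5 = -9, t = 9 − 1·(-11) = 20  (check: 337·(-9) + 152·20 = 7)
  q = 1: r = 6, s = 5 − 1·(-9) = 14, t = -11 − 1·20 = -31  (check: 337·14 + 152·(-31) = 6)
  q = 1: r = 1, s = -9 − 1·14 = -23, t = 20 − 1·(-31) = 51  (check: 337·(-23) + 152·51 = 1)
The row with r = 1 (the gcd) gives the Bezout coefficients s = -23, t = 51.
Result: 337 · (-23) + 152 · (51) = 1.

gcd(337, 152) = 1; s = -23, t = 51 (check: 337·(-23) + 152·51 = 1).
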